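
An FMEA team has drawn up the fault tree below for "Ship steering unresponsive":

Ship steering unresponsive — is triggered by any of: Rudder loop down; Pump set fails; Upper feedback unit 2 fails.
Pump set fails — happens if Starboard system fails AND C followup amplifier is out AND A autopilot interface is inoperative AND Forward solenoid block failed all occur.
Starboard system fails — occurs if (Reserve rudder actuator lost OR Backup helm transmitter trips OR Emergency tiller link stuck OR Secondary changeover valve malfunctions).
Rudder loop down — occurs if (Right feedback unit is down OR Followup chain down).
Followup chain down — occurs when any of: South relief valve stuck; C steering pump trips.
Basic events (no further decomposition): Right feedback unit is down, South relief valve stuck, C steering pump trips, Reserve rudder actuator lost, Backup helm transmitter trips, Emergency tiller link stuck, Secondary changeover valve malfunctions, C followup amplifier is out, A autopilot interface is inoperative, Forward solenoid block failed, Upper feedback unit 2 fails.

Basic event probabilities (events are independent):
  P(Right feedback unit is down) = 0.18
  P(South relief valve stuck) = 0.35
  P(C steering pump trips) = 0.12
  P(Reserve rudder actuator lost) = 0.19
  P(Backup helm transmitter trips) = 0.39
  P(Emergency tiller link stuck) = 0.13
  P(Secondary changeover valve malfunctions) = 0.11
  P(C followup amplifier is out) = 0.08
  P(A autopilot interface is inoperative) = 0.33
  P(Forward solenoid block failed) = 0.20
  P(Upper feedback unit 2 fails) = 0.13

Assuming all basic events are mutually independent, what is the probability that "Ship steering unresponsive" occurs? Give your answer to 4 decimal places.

0.5933

P(Followup chain down) [OR] = 1 − (1−0.35) × (1−0.12) = 0.428000
P(Rudder loop down) [OR] = 1 − (1−0.18) × (1−0.428000) = 0.530960
P(Starboard system fails) [OR] = 1 − (1−0.19) × (1−0.39) × (1−0.13) × (1−0.11) = 0.617418
P(Pump set fails) [AND] = 0.617418 × 0.08 × 0.33 × 0.20 = 0.003260
P(Ship steering unresponsive) [OR] = 1 − (1−0.530960) × (1−0.003260) × (1−0.13) = 0.593265
Rounded to 4 decimal places: P(Ship steering unresponsive) ≈ 0.5933.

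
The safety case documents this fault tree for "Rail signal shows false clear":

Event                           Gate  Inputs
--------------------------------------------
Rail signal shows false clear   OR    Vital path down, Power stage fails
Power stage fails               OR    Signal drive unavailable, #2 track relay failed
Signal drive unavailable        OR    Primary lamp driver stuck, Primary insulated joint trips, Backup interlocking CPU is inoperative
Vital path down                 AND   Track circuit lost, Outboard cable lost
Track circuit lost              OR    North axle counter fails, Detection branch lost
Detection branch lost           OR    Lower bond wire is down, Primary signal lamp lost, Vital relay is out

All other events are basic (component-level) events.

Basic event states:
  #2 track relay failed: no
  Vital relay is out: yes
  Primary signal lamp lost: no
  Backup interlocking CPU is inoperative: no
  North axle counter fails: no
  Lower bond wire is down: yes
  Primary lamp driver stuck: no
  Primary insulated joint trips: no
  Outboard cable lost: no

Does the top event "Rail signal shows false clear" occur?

Detection branch lost [OR]: Lower bond wire is down=occurs, Primary signal lamp lost=not, Vital relay is out=occurs → at least one input occurs → occurs.
Track circuit lost [OR]: North axle counter fails=not, Detection branch lost=occurs → at least one input occurs → occurs.
Vital path down [AND]: Track circuit lost=occurs, Outboard cable lost=not → not all inputs occur → does not occur.
Signal drive unavailable [OR]: Primary lamp driver stuck=not, Primary insulated joint trips=not, Backup interlocking CPU is inoperative=not → no input occurs → does not occur.
Power stage fails [OR]: Signal drive unavailable=not, #2 track relay failed=not → no input occurs → does not occur.
Rail signal shows false clear [OR]: Vital path down=not, Power stage fails=not → no input occurs → does not occur.

No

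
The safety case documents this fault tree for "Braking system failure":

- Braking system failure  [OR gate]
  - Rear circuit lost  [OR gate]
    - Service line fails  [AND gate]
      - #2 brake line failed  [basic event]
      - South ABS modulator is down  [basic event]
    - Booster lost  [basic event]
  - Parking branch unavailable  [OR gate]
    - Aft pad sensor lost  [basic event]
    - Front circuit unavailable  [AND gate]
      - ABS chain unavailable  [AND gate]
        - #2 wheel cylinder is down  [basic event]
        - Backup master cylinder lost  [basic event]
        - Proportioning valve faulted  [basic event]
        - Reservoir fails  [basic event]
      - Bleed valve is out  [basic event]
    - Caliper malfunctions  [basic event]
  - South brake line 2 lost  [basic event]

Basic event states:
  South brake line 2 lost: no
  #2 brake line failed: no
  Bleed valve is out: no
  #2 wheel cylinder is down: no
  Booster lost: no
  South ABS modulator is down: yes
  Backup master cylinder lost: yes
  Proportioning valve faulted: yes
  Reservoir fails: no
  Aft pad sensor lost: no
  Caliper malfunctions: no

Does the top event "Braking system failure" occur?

No

Service line fails [AND]: #2 brake line failed=not, South ABS modulator is down=occurs → not all inputs occur → does not occur.
Rear circuit lost [OR]: Service line fails=not, Booster lost=not → no input occurs → does not occur.
ABS chain unavailable [AND]: #2 wheel cylinder is down=not, Backup master cylinder lost=occurs, Proportioning valve faulted=occurs, Reservoir fails=not → not all inputs occur → does not occur.
Front circuit unavailable [AND]: ABS chain unavailable=not, Bleed valve is out=not → not all inputs occur → does not occur.
Parking branch unavailable [OR]: Aft pad sensor lost=not, Front circuit unavailable=not, Caliper malfunctions=not → no input occurs → does not occur.
Braking system failure [OR]: Rear circuit lost=not, Parking branch unavailable=not, South brake line 2 lost=not → no input occurs → does not occur.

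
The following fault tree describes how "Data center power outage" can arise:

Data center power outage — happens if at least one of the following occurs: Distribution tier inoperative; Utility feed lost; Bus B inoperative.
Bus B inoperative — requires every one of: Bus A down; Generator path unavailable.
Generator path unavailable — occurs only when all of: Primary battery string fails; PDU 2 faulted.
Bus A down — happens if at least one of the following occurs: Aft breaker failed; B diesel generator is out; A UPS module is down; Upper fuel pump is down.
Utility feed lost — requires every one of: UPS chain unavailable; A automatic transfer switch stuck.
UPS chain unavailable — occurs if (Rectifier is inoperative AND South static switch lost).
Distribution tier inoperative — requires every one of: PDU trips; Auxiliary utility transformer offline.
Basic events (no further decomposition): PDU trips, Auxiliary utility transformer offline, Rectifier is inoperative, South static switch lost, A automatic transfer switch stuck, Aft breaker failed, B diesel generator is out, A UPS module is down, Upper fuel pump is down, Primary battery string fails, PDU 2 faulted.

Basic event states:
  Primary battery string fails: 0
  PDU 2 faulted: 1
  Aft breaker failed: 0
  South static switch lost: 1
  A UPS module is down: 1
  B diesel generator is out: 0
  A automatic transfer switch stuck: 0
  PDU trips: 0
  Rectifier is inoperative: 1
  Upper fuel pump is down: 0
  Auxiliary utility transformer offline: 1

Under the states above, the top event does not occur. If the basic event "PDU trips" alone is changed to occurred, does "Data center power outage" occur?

Yes

Counterfactual: set "PDU trips" to occurred.
Distribution tier inoperative [AND]: PDU trips=occurs, Auxiliary utility transformer offline=occurs → all inputs occur → occurs.
UPS chain unavailable [AND]: Rectifier is inoperative=occurs, South static switch lost=occurs → all inputs occur → occurs.
Utility feed lost [AND]: UPS chain unavailable=occurs, A automatic transfer switch stuck=not → not all inputs occur → does not occur.
Bus A down [OR]: Aft breaker failed=not, B diesel generator is out=not, A UPS module is down=occurs, Upper fuel pump is down=not → at least one input occurs → occurs.
Generator path unavailable [AND]: Primary battery string fails=not, PDU 2 faulted=occurs → not all inputs occur → does not occur.
Bus B inoperative [AND]: Bus A down=occurs, Generator path unavailable=not → not all inputs occur → does not occur.
Data center power outage [OR]: Distribution tier inoperative=occurs, Utility feed lost=not, Bus B inoperative=not → at least one input occurs → occurs.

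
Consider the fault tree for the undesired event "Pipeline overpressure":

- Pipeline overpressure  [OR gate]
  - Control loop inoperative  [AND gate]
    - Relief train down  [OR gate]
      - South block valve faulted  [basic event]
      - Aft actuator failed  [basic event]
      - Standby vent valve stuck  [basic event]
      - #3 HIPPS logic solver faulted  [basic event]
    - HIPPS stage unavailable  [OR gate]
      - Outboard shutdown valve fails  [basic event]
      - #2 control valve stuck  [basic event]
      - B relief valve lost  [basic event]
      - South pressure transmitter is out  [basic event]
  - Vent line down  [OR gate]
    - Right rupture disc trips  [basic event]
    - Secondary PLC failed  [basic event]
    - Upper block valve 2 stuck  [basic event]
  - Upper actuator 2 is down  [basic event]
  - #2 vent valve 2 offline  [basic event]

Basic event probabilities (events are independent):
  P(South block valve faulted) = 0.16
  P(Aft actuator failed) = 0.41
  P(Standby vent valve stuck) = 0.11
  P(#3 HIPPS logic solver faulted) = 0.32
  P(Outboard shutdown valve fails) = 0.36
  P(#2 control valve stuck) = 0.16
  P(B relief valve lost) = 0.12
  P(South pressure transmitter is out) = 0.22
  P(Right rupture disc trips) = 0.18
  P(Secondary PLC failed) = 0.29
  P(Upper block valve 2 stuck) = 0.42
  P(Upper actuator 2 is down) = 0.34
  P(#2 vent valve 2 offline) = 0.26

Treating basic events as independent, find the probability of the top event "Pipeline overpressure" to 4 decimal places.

0.9079

P(Relief train down) [OR] = 1 − (1−0.16) × (1−0.41) × (1−0.11) × (1−0.32) = 0.700063
P(HIPPS stage unavailable) [OR] = 1 − (1−0.36) × (1−0.16) × (1−0.12) × (1−0.22) = 0.630991
P(Control loop inoperative) [AND] = 0.700063 × 0.630991 = 0.441733
P(Vent line down) [OR] = 1 − (1−0.18) × (1−0.29) × (1−0.42) = 0.662324
P(Pipeline overpressure) [OR] = 1 − (1−0.441733) × (1−0.662324) × (1−0.34) × (1−0.26) = 0.907930
Rounded to 4 decimal places: P(Pipeline overpressure) ≈ 0.9079.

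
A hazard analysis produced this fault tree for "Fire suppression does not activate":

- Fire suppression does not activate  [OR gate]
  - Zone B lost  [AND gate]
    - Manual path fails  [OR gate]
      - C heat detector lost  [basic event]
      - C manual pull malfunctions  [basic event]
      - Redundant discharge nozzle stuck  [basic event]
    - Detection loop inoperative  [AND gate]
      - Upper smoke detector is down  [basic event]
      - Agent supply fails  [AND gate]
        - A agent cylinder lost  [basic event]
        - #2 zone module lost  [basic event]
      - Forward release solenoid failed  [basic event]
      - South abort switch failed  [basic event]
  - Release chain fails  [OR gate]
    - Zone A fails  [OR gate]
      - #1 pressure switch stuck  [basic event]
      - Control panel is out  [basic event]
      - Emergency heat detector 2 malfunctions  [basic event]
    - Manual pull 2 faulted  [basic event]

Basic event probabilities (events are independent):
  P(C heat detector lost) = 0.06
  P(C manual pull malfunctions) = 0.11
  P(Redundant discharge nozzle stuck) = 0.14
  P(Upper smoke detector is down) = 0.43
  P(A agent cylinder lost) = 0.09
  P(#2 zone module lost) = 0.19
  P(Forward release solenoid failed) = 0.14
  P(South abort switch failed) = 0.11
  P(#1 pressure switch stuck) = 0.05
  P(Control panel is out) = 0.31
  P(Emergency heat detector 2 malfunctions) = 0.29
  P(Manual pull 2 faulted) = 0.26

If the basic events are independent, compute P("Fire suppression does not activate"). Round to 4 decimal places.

0.6556

P(Manual path fails) [OR] = 1 − (1−0.06) × (1−0.11) × (1−0.14) = 0.280524
P(Agent supply fails) [AND] = 0.09 × 0.19 = 0.017100
P(Detection loop inoperative) [AND] = 0.43 × 0.017100 × 0.14 × 0.11 = 0.000113
P(Zone B lost) [AND] = 0.280524 × 0.000113 = 0.000032
P(Zone A fails) [OR] = 1 − (1−0.05) × (1−0.31) × (1−0.29) = 0.534595
P(Release chain fails) [OR] = 1 − (1−0.534595) × (1−0.26) = 0.655600
P(Fire suppression does not activate) [OR] = 1 − (1−0.000032) × (1−0.655600) = 0.655611
Rounded to 4 decimal places: P(Fire suppression does not activate) ≈ 0.6556.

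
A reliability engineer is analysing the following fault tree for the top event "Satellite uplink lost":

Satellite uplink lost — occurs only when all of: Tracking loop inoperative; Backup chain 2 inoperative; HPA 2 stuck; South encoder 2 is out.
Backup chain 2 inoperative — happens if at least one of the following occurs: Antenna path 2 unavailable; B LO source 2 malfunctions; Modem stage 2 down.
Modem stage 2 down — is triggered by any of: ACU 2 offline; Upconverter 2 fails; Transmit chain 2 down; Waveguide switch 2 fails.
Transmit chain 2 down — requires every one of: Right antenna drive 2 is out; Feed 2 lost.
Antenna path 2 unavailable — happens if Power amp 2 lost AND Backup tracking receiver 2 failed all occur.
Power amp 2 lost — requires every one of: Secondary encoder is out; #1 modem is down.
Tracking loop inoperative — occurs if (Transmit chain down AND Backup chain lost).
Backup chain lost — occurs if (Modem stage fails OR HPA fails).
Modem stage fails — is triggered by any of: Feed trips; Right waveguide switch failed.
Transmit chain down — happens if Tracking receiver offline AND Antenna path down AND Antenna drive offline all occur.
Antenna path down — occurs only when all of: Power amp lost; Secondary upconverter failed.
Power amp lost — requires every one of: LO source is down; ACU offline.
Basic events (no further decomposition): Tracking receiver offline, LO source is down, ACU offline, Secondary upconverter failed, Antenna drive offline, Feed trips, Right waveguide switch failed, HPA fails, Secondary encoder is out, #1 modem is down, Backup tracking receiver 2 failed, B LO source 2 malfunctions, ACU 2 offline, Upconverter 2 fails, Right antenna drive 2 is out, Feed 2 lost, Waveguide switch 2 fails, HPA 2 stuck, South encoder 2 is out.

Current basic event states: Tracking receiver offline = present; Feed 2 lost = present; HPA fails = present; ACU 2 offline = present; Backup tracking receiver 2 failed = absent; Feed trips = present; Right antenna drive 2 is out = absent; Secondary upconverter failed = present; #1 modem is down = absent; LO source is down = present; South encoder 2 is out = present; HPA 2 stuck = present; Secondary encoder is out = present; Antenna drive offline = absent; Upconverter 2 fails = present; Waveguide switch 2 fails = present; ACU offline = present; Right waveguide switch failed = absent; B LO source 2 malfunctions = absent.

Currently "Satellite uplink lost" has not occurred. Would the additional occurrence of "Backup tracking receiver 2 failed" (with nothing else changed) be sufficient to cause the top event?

Counterfactual: set "Backup tracking receiver 2 failed" to occurred.
Power amp lost [AND]: LO source is down=occurs, ACU offline=occurs → all inputs occur → occurs.
Antenna path down [AND]: Power amp lost=occurs, Secondary upconverter failed=occurs → all inputs occur → occurs.
Transmit chain down [AND]: Tracking receiver offline=occurs, Antenna path down=occurs, Antenna drive offline=not → not all inputs occur → does not occur.
Modem stage fails [OR]: Feed trips=occurs, Right waveguide switch failed=not → at least one input occurs → occurs.
Backup chain lost [OR]: Modem stage fails=occurs, HPA fails=occurs → at least one input occurs → occurs.
Tracking loop inoperative [AND]: Transmit chain down=not, Backup chain lost=occurs → not all inputs occur → does not occur.
Power amp 2 lost [AND]: Secondary encoder is out=occurs, #1 modem is down=not → not all inputs occur → does not occur.
Antenna path 2 unavailable [AND]: Power amp 2 lost=not, Backup tracking receiver 2 failed=occurs → not all inputs occur → does not occur.
Transmit chain 2 down [AND]: Right antenna drive 2 is out=not, Feed 2 lost=occurs → not all inputs occur → does not occur.
Modem stage 2 down [OR]: ACU 2 offline=occurs, Upconverter 2 fails=occurs, Transmit chain 2 down=not, Waveguide switch 2 fails=occurs → at least one input occurs → occurs.
Backup chain 2 inoperative [OR]: Antenna path 2 unavailable=not, B LO source 2 malfunctions=not, Modem stage 2 down=occurs → at least one input occurs → occurs.
Satellite uplink lost [AND]: Tracking loop inoperative=not, Backup chain 2 inoperative=occurs, HPA 2 stuck=occurs, South encoder 2 is out=occurs → not all inputs occur → does not occur.

No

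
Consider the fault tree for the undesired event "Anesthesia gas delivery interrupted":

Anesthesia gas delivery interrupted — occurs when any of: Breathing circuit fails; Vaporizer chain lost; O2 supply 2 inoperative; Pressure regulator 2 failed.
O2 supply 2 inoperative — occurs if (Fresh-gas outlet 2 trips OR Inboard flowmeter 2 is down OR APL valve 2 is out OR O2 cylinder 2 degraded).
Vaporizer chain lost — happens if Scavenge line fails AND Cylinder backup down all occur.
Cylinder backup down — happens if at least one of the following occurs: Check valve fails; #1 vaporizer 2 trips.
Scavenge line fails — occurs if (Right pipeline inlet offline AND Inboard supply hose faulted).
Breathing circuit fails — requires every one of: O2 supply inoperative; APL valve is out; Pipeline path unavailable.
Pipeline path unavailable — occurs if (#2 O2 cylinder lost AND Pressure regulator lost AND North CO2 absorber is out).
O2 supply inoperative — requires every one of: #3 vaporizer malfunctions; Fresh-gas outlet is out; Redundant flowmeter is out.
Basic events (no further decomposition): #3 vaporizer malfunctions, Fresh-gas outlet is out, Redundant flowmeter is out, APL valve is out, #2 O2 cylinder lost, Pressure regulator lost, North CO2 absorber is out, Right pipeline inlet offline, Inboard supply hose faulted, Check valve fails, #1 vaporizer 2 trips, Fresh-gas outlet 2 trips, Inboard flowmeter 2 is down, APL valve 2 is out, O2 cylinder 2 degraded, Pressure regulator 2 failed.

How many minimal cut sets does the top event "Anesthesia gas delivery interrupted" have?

8

O2 supply inoperative [AND]: one cut set from each child combined → 1 × 1 × 1 = 1 cut set(s).
Pipeline path unavailable [AND]: one cut set from each child combined → 1 × 1 × 1 = 1 cut set(s).
Breathing circuit fails [AND]: one cut set from each child combined → 1 × 1 × 1 = 1 cut set(s).
Scavenge line fails [AND]: one cut set from each child combined → 1 × 1 = 1 cut set(s).
Cylinder backup down [OR]: union of children's cut sets → 2 cut set(s).
Vaporizer chain lost [AND]: one cut set from each child combined → 1 × 2 = 2 cut set(s).
O2 supply 2 inoperative [OR]: union of children's cut sets → 4 cut set(s).
Anesthesia gas delivery interrupted [OR]: union of children's cut sets → 8 cut set(s).
Minimal cut sets: {#2 O2 cylinder lost, #3 vaporizer malfunctions, APL valve is out, Fresh-gas outlet is out, North CO2 absorber is out, Pressure regulator lost, Redundant flowmeter is out}; {Check valve fails, Inboard supply hose faulted, Right pipeline inlet offline}; {#1 vaporizer 2 trips, Inboard supply hose faulted, Right pipeline inlet offline}; {Fresh-gas outlet 2 trips}; {Inboard flowmeter 2 is down}; {APL valve 2 is out}; {O2 cylinder 2 degraded}; {Pressure regulator 2 failed}.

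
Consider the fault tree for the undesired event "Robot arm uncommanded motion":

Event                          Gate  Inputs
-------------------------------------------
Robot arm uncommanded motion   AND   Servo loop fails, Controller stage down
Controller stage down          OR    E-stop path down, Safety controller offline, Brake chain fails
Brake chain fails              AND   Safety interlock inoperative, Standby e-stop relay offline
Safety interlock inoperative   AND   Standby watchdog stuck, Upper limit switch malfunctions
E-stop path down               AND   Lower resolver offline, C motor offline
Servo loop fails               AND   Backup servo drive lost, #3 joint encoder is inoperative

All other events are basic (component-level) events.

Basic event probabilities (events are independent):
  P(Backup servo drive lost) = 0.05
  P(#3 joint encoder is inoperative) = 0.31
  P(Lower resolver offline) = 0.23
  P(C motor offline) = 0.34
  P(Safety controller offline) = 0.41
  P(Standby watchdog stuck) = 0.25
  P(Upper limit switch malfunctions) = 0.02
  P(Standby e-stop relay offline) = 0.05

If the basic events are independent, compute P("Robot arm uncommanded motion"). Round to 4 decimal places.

0.0071

P(Servo loop fails) [AND] = 0.05 × 0.31 = 0.015500
P(E-stop path down) [AND] = 0.23 × 0.34 = 0.078200
P(Safety interlock inoperative) [AND] = 0.25 × 0.02 = 0.005000
P(Brake chain fails) [AND] = 0.005000 × 0.05 = 0.000250
P(Controller stage down) [OR] = 1 − (1−0.078200) × (1−0.41) × (1−0.000250) = 0.456274
P(Robot arm uncommanded motion) [AND] = 0.015500 × 0.456274 = 0.007072
Rounded to 4 decimal places: P(Robot arm uncommanded motion) ≈ 0.0071.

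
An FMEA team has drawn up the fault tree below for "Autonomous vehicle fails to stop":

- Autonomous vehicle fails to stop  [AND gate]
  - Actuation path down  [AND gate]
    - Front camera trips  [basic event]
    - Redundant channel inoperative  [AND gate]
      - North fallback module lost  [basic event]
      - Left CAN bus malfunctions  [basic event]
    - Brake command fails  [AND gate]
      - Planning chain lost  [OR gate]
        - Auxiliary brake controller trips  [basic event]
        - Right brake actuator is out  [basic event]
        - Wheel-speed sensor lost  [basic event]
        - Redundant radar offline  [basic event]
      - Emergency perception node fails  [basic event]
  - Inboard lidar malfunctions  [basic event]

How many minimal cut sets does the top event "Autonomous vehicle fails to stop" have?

4

Redundant channel inoperative [AND]: one cut set from each child combined → 1 × 1 = 1 cut set(s).
Planning chain lost [OR]: union of children's cut sets → 4 cut set(s).
Brake command fails [AND]: one cut set from each child combined → 4 × 1 = 4 cut set(s).
Actuation path down [AND]: one cut set from each child combined → 1 × 1 × 4 = 4 cut set(s).
Autonomous vehicle fails to stop [AND]: one cut set from each child combined → 4 × 1 = 4 cut set(s).
Minimal cut sets: {Auxiliary brake controller trips, Emergency perception node fails, Front camera trips, Inboard lidar malfunctions, Left CAN bus malfunctions, North fallback module lost}; {Emergency perception node fails, Front camera trips, Inboard lidar malfunctions, Left CAN bus malfunctions, North fallback module lost, Right brake actuator is out}; {Emergency perception node fails, Front camera trips, Inboard lidar malfunctions, Left CAN bus malfunctions, North fallback module lost, Wheel-speed sensor lost}; {Emergency perception node fails, Front camera trips, Inboard lidar malfunctions, Left CAN bus malfunctions, North fallback module lost, Redundant radar offline}.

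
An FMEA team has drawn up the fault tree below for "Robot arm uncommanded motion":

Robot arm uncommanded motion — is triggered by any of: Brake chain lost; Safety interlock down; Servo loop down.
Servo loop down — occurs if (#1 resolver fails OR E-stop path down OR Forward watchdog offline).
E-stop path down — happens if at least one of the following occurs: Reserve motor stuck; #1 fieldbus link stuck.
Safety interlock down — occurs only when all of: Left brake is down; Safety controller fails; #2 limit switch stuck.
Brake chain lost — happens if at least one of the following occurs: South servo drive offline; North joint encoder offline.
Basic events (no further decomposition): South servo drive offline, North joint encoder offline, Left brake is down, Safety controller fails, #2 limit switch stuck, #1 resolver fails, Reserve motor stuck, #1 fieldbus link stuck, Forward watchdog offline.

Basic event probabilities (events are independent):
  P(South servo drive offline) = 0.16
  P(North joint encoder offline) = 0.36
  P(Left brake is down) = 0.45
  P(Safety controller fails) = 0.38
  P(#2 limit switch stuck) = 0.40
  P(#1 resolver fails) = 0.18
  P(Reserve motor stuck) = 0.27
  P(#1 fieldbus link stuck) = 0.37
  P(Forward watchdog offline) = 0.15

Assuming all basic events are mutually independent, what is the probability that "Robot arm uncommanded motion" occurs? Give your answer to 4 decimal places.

0.8395

P(Brake chain lost) [OR] = 1 − (1−0.16) × (1−0.36) = 0.462400
P(Safety interlock down) [AND] = 0.45 × 0.38 × 0.40 = 0.068400
P(E-stop path down) [OR] = 1 − (1−0.27) × (1−0.37) = 0.540100
P(Servo loop down) [OR] = 1 − (1−0.18) × (1−0.540100) × (1−0.15) = 0.679450
P(Robot arm uncommanded motion) [OR] = 1 − (1−0.462400) × (1−0.068400) × (1−0.679450) = 0.839460
Rounded to 4 decimal places: P(Robot arm uncommanded motion) ≈ 0.8395.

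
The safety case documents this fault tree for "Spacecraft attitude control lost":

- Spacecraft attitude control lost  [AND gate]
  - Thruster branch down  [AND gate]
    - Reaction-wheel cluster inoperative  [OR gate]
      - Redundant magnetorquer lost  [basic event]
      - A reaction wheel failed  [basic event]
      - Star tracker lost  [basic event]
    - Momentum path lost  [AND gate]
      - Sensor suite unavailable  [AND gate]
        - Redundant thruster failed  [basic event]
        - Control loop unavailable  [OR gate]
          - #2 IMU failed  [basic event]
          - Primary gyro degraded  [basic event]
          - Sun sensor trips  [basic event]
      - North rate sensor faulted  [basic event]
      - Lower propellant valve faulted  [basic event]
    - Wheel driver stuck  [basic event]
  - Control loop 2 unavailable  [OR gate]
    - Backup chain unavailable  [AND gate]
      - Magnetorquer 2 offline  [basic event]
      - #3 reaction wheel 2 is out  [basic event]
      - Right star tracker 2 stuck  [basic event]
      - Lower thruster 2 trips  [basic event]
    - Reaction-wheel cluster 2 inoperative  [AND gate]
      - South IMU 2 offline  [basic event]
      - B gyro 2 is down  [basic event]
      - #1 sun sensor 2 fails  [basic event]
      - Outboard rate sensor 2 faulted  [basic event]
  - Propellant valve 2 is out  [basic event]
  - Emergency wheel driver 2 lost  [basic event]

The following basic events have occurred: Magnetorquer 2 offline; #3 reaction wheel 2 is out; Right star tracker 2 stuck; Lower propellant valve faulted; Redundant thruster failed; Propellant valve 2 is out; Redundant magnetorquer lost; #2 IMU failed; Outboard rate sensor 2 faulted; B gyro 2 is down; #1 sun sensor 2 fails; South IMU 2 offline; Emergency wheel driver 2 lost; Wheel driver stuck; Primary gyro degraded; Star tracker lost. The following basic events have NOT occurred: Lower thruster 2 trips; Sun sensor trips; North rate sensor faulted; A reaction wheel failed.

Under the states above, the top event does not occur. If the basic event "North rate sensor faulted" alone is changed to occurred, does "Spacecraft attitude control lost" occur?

Yes

Counterfactual: set "North rate sensor faulted" to occurred.
Reaction-wheel cluster inoperative [OR]: Redundant magnetorquer lost=occurs, A reaction wheel failed=not, Star tracker lost=occurs → at least one input occurs → occurs.
Control loop unavailable [OR]: #2 IMU failed=occurs, Primary gyro degraded=occurs, Sun sensor trips=not → at least one input occurs → occurs.
Sensor suite unavailable [AND]: Redundant thruster failed=occurs, Control loop unavailable=occurs → all inputs occur → occurs.
Momentum path lost [AND]: Sensor suite unavailable=occurs, North rate sensor faulted=occurs, Lower propellant valve faulted=occurs → all inputs occur → occurs.
Thruster branch down [AND]: Reaction-wheel cluster inoperative=occurs, Momentum path lost=occurs, Wheel driver stuck=occurs → all inputs occur → occurs.
Backup chain unavailable [AND]: Magnetorquer 2 offline=occurs, #3 reaction wheel 2 is out=occurs, Right star tracker 2 stuck=occurs, Lower thruster 2 trips=not → not all inputs occur → does not occur.
Reaction-wheel cluster 2 inoperative [AND]: South IMU 2 offline=occurs, B gyro 2 is down=occurs, #1 sun sensor 2 fails=occurs, Outboard rate sensor 2 faulted=occurs → all inputs occur → occurs.
Control loop 2 unavailable [OR]: Backup chain unavailable=not, Reaction-wheel cluster 2 inoperative=occurs → at least one input occurs → occurs.
Spacecraft attitude control lost [AND]: Thruster branch down=occurs, Control loop 2 unavailable=occurs, Propellant valve 2 is out=occurs, Emergency wheel driver 2 lost=occurs → all inputs occur → occurs.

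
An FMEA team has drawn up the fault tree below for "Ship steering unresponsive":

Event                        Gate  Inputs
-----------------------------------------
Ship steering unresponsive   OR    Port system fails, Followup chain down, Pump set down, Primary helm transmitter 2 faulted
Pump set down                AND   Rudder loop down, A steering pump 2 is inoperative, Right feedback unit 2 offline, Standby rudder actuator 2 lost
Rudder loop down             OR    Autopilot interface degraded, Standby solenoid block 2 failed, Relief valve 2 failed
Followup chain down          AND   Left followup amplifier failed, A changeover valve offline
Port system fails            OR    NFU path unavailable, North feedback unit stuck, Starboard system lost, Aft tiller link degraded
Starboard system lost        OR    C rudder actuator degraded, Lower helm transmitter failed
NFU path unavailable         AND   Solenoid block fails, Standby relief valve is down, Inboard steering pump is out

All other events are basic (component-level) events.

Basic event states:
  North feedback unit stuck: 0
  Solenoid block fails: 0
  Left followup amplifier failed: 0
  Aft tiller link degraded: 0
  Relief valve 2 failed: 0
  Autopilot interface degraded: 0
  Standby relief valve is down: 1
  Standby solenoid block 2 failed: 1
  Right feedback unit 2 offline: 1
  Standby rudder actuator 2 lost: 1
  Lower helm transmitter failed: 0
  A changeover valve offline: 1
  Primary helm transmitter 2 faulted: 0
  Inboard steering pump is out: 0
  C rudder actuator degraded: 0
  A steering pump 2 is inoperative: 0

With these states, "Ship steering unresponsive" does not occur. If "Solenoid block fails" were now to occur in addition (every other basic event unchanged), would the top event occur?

Counterfactual: set "Solenoid block fails" to occurred.
NFU path unavailable [AND]: Solenoid block fails=occurs, Standby relief valve is down=occurs, Inboard steering pump is out=not → not all inputs occur → does not occur.
Starboard system lost [OR]: C rudder actuator degraded=not, Lower helm transmitter failed=not → no input occurs → does not occur.
Port system fails [OR]: NFU path unavailable=not, North feedback unit stuck=not, Starboard system lost=not, Aft tiller link degraded=not → no input occurs → does not occur.
Followup chain down [AND]: Left followup amplifier failed=not, A changeover valve offline=occurs → not all inputs occur → does not occur.
Rudder loop down [OR]: Autopilot interface degraded=not, Standby solenoid block 2 failed=occurs, Relief valve 2 failed=not → at least one input occurs → occurs.
Pump set down [AND]: Rudder loop down=occurs, A steering pump 2 is inoperative=not, Right feedback unit 2 offline=occurs, Standby rudder actuator 2 lost=occurs → not all inputs occur → does not occur.
Ship steering unresponsive [OR]: Port system fails=not, Followup chain down=not, Pump set down=not, Primary helm transmitter 2 faulted=not → no input occurs → does not occur.

No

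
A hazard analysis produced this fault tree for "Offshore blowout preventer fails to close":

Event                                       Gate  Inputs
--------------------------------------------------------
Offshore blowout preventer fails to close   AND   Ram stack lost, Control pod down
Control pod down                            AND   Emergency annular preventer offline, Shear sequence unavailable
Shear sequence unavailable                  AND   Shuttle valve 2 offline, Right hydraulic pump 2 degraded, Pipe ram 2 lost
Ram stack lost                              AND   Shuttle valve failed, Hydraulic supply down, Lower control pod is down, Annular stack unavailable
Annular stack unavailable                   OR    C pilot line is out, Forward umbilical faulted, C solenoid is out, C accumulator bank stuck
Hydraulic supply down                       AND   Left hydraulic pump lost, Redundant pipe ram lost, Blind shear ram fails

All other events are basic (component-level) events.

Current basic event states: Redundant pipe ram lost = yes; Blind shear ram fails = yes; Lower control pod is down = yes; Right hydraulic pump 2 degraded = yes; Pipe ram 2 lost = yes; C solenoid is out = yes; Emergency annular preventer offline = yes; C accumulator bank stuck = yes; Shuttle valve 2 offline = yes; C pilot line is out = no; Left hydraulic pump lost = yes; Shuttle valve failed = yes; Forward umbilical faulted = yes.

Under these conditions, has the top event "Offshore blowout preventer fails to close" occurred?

Yes

Hydraulic supply down [AND]: Left hydraulic pump lost=occurs, Redundant pipe ram lost=occurs, Blind shear ram fails=occurs → all inputs occur → occurs.
Annular stack unavailable [OR]: C pilot line is out=not, Forward umbilical faulted=occurs, C solenoid is out=occurs, C accumulator bank stuck=occurs → at least one input occurs → occurs.
Ram stack lost [AND]: Shuttle valve failed=occurs, Hydraulic supply down=occurs, Lower control pod is down=occurs, Annular stack unavailable=occurs → all inputs occur → occurs.
Shear sequence unavailable [AND]: Shuttle valve 2 offline=occurs, Right hydraulic pump 2 degraded=occurs, Pipe ram 2 lost=occurs → all inputs occur → occurs.
Control pod down [AND]: Emergency annular preventer offline=occurs, Shear sequence unavailable=occurs → all inputs occur → occurs.
Offshore blowout preventer fails to close [AND]: Ram stack lost=occurs, Control pod down=occurs → all inputs occur → occurs.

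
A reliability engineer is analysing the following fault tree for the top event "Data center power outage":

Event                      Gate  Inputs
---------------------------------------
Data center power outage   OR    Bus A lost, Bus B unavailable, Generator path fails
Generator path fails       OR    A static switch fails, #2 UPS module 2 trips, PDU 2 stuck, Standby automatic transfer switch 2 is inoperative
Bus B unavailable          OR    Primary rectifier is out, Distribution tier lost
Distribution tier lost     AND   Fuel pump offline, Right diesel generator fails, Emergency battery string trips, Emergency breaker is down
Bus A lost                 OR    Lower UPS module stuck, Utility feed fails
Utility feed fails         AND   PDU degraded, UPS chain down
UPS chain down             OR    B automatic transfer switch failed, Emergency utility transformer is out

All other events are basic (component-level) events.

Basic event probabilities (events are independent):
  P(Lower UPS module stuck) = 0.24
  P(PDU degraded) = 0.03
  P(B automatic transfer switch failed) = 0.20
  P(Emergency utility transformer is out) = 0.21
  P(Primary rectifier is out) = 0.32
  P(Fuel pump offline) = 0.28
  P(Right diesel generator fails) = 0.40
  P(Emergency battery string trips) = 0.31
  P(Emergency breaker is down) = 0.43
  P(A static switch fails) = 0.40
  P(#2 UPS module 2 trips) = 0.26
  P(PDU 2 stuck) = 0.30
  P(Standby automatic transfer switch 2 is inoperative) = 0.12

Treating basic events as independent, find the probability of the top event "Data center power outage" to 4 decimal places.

P(UPS chain down) [OR] = 1 − (1−0.20) × (1−0.21) = 0.368000
P(Utility feed fails) [AND] = 0.03 × 0.368000 = 0.011040
P(Bus A lost) [OR] = 1 − (1−0.24) × (1−0.011040) = 0.248390
P(Distribution tier lost) [AND] = 0.28 × 0.40 × 0.31 × 0.43 = 0.014930
P(Bus B unavailable) [OR] = 1 − (1−0.32) × (1−0.014930) = 0.330152
P(Generator path fails) [OR] = 1 − (1−0.40) × (1−0.26) × (1−0.30) × (1−0.12) = 0.726496
P(Data center power outage) [OR] = 1 − (1−0.248390) × (1−0.330152) × (1−0.726496) = 0.862300
Rounded to 4 decimal places: P(Data center power outage) ≈ 0.8623.

0.8623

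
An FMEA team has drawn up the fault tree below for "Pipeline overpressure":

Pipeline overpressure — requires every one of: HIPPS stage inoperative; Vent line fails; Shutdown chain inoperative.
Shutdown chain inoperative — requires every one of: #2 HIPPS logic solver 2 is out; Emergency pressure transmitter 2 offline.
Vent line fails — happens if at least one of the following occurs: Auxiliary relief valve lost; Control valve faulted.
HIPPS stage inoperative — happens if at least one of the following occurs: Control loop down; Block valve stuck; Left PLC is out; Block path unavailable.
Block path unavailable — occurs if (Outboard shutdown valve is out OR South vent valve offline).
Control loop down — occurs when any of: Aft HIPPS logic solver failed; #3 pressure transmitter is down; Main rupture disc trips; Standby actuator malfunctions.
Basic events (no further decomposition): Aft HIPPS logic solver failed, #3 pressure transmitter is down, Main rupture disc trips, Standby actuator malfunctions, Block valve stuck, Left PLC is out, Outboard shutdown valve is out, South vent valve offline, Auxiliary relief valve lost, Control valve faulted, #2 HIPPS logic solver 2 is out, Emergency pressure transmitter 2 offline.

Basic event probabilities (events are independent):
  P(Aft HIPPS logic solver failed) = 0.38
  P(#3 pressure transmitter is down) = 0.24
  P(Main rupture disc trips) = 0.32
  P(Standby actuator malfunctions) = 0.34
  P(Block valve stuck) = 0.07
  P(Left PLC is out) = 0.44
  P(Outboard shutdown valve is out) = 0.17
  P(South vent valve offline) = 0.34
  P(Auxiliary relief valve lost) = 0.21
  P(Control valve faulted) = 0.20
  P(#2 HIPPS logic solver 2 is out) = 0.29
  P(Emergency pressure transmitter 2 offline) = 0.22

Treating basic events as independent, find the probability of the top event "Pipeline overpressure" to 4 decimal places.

0.0221

P(Control loop down) [OR] = 1 − (1−0.38) × (1−0.24) × (1−0.32) × (1−0.34) = 0.788525
P(Block path unavailable) [OR] = 1 − (1−0.17) × (1−0.34) = 0.452200
P(HIPPS stage inoperative) [OR] = 1 − (1−0.788525) × (1−0.07) × (1−0.44) × (1−0.452200) = 0.939667
P(Vent line fails) [OR] = 1 − (1−0.21) × (1−0.20) = 0.368000
P(Shutdown chain inoperative) [AND] = 0.29 × 0.22 = 0.063800
P(Pipeline overpressure) [AND] = 0.939667 × 0.368000 × 0.063800 = 0.022062
Rounded to 4 decimal places: P(Pipeline overpressure) ≈ 0.0221.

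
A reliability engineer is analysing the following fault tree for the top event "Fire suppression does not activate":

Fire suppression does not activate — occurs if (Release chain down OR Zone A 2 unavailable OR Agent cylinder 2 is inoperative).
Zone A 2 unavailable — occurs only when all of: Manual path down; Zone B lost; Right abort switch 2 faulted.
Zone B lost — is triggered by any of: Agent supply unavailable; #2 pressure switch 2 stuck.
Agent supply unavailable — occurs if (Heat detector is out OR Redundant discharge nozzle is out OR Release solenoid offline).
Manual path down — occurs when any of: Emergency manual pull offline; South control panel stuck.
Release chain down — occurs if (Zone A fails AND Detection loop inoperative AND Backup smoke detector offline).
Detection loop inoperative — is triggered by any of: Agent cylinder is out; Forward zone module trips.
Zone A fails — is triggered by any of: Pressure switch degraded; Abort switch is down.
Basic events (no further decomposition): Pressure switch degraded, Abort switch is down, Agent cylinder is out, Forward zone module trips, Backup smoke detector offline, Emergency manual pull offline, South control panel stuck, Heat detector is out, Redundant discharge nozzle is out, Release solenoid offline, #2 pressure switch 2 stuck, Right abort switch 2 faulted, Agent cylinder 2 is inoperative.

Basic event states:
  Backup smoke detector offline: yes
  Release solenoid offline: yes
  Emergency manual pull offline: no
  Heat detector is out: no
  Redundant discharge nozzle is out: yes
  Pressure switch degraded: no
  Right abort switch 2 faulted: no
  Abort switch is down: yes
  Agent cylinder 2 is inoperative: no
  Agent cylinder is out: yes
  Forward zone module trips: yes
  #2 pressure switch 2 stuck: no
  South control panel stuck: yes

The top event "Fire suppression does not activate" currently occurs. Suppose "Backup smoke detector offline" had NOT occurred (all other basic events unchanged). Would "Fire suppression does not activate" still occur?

No

Counterfactual: set "Backup smoke detector offline" to not occurred.
Zone A fails [OR]: Pressure switch degraded=not, Abort switch is down=occurs → at least one input occurs → occurs.
Detection loop inoperative [OR]: Agent cylinder is out=occurs, Forward zone module trips=occurs → at least one input occurs → occurs.
Release chain down [AND]: Zone A fails=occurs, Detection loop inoperative=occurs, Backup smoke detector offline=not → not all inputs occur → does not occur.
Manual path down [OR]: Emergency manual pull offline=not, South control panel stuck=occurs → at least one input occurs → occurs.
Agent supply unavailable [OR]: Heat detector is out=not, Redundant discharge nozzle is out=occurs, Release solenoid offline=occurs → at least one input occurs → occurs.
Zone B lost [OR]: Agent supply unavailable=occurs, #2 pressure switch 2 stuck=not → at least one input occurs → occurs.
Zone A 2 unavailable [AND]: Manual path down=occurs, Zone B lost=occurs, Right abort switch 2 faulted=not → not all inputs occur → does not occur.
Fire suppression does not activate [OR]: Release chain down=not, Zone A 2 unavailable=not, Agent cylinder 2 is inoperative=not → no input occurs → does not occur.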